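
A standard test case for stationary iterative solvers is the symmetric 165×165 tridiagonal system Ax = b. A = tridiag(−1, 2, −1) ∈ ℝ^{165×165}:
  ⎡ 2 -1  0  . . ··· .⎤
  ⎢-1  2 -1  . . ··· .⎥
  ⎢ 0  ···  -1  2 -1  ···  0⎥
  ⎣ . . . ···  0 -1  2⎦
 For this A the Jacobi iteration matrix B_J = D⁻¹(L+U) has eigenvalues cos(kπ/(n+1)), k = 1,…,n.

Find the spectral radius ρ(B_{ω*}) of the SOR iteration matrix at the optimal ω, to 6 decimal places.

ρ_SOR = 0.962855

½·tridiag(1,0,1) at n=165: λ_k = cos(kπ/166); max |λ| at k=1 ⇒ ρ_J = cos(π/166) ≈ 0.999821.
√(1 − cos²(π/166)) = sin(π/166) ≈ 0.0189241.
So ω* = 2/1.0189241 = 1.962855 (Young).
ρ(B_{ω*}) = ω*−1 = 0.962855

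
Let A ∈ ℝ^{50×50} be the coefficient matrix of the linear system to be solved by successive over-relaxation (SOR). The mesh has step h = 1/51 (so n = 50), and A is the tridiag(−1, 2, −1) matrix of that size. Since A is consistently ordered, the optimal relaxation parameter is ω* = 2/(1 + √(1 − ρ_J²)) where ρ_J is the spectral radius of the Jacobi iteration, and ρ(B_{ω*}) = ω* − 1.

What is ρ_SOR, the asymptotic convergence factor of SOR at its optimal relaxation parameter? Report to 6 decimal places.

ρ_SOR = 0.884018

spectrum of D⁻¹(L+U) = {cos(kπ/51) : 1≤k≤50}; ρ_J = cos(π/51) = 0.998103.
√(1−ρ_J²) = |sin(π/51)| = 0.0615609
ω* = 2 / (1 + 0.0615609) = 2 / 1.0615609 ≈ 1.884018.
At ω = 1.884018 every |λ(B_ω)| = ω−1, so ρ_SOR = 0.884018.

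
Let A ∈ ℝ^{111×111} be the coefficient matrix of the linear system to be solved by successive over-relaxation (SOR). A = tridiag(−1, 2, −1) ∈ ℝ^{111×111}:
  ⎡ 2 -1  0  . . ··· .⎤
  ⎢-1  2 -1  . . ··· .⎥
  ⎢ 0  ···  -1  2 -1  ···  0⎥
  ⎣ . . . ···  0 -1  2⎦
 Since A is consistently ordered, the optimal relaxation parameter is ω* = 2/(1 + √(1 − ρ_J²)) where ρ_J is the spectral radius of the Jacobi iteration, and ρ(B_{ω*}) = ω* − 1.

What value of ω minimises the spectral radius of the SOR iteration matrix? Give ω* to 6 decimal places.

With n=111, ρ(Jacobi) = cos(π/112) = 0.999607.
√(1−ρ_J²) = |sin(π/112)| = 0.0280463
Then 2/(1+√(1−ρ_J²)) = 2/(1+0.0280463); ω* = 2/1.0280463 = 1.945438.
ρ_SOR = ω* − 1 = 1.945438 − 1 = 0.945438.

ω* = 1.945438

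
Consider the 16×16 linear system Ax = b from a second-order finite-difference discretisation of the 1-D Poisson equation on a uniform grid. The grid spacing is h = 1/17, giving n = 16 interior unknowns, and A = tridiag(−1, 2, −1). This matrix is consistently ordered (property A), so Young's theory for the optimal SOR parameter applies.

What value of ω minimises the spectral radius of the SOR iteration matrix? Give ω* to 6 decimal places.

ω* = 1.689547

½·tridiag(1,0,1) at n=16: λ_k = cos(kπ/17); max |λ| at k=1 ⇒ ρ_J = cos(π/17) ≈ 0.982973.
root = sin(π/17) = 0.1837495  (since 1−cos² = sin²).
Then 2/(1+√(1−ρ_J²)) = 2/(1+0.1837495); ω* = 2/1.1837495 = 1.689547.
and ρ(B_{ω*}) = 1.689547 − 1 = 0.689547.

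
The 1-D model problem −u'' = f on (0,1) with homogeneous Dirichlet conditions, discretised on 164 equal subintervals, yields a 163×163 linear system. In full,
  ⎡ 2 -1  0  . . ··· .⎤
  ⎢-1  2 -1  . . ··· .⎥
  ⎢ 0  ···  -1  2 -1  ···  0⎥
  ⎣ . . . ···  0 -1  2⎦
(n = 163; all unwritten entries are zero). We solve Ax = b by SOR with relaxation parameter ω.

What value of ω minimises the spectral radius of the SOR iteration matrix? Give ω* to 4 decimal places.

ω* = 1.9624

n=163: λ(B_J) = 1 − λ(A)/2 = cos(kπ/164); k=1 gives ρ_J = 0.9998.
√(1 − cos²(π/164)) = sin(π/164) ≈ 0.01915.
[ω*] 2 ÷ (1 + 0.01915) = 2 ÷ 1.01915 = 1.9624.
At ω = 1.9624 every |λ(B_ω)| = ω−1, so ρ_SOR = 0.9624.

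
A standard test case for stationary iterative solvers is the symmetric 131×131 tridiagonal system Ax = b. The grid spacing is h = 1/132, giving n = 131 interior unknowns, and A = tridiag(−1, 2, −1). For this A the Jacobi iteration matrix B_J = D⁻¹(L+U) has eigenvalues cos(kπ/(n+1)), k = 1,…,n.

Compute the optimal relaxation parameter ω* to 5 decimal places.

[ρ_J] n=131: ρ(B_J) = cos(π/(n+1)) = cos(π/132) = 0.99972.
1 − cos²(π/132) = sin²(π/132) ⇒ √(1−ρ_J²) = sin(π/132) = 0.023798.
ω* = 2/(1 + 0.023798) = 2/1.023798 = 1.95351.
ρ_SOR = ω* − 1 = 1.95351 − 1 = 0.95351.

ω* = 1.95351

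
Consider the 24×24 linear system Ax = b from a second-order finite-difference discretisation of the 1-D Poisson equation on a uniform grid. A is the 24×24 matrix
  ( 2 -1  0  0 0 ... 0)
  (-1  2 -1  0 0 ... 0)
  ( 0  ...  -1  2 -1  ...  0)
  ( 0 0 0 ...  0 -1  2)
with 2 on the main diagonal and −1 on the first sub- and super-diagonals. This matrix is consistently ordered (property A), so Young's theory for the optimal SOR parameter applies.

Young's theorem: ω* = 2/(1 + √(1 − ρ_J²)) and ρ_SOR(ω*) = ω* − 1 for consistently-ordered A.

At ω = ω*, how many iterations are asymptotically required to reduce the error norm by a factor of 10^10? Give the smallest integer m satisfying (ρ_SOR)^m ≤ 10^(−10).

m = 92

With n=24, ρ(Jacobi) = cos(π/25) = 0.9921147.
√(1−ρ_J²) simplifies to sin(π/25) = 0.1253332.
Young: ω* = 2/(1+√(1−ρ_J²)) = 2/(1+0.1253332) = 2/1.1253332 = 1.7772514.
ρ_SOR = ω* − 1 = 1.7772514 − 1 = 0.7772514.
ρ_SOR^m ≤ 10^(−10) ⇔ m ≥ 10·ln10/(−ln 0.7772514) = 23.0259/0.251991 = 91.376; m = ⌈91.376⌉ = 92.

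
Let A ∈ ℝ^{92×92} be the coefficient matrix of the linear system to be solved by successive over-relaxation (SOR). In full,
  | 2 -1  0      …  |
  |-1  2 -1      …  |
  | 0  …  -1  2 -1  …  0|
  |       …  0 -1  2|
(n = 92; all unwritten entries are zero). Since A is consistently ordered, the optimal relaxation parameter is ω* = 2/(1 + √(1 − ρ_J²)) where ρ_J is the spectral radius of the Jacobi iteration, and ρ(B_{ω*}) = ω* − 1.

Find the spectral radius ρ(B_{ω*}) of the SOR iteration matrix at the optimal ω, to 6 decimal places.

n=92: λ(B_J) = 1 − λ(A)/2 = cos(kπ/93); k=1 gives ρ_J = 0.999429.
√(1−ρ_J²) simplifies to sin(π/93) = 0.0337741.
Young: ω* = 2/(1+√(1−ρ_J²)) = 2/(1+0.0337741) = 2/1.0337741 = 1.934659.
ρ_SOR = ω* − 1 = 1.934659 − 1 = 0.934659.

ρ_SOR = 0.934659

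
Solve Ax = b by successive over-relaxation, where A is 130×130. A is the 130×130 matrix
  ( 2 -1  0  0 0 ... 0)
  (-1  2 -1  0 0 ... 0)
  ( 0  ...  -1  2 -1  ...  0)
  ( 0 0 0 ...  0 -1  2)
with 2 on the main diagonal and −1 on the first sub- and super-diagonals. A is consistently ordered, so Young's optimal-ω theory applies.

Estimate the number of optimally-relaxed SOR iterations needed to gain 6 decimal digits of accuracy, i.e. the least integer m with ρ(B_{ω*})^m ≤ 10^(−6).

m = 289

n=130: λ(B_J) = 1 − λ(A)/2 = cos(kπ/131); k=1 gives ρ_J = 0.9997125.
√(1 − cos²(π/131)) = sin(π/131) ≈ 0.0239793.
Young: ω* = 2/(1+√(1−ρ_J²)) = 2/(1+0.0239793) = 2/1.0239793 = 1.9531645.
ρ_SOR = ω* − 1 = 1.9531645 − 1 = 0.9531645.
For 6 digits: m = 6·ln10 / (−ln 0.9531645) = 13.8155/0.0479678 = 288.016; round up → m = 289.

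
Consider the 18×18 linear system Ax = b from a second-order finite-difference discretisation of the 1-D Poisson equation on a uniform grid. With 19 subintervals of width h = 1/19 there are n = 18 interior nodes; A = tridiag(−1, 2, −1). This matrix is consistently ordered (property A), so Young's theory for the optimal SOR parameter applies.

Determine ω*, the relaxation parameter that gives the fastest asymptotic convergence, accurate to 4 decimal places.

ρ_J = max_k |cos(kπ/19)| = cos(π/19) = 0.9864
1 − cos²(π/19) = sin²(π/19) ⇒ √(1−ρ_J²) = sin(π/19) = 0.16459.
So ω* = 2/1.16459 = 1.7173 (Young).
ρ_SOR = ω* − 1 ≈ 0.7173.

ω* = 1.7173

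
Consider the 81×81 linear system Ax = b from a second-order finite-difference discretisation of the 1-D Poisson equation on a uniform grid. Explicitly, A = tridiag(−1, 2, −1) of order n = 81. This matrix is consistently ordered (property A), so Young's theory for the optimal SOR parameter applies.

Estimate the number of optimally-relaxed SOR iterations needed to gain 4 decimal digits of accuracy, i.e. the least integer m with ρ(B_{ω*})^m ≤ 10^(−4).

m = 121

With n=81, ρ(Jacobi) = cos(π/82) = 0.9992662.
√(1 − cos²(π/82)) = sin(π/82) ≈ 0.0383027.
ω* = 2 / (1 + 0.0383027) = 2 / 1.0383027 ≈ 1.9262206.
ρ_SOR = ω* − 1 = 1.9262206 − 1 = 0.9262206.
(0.9262206)^m ≤ 10^{−4}  ⇒  m·ln(0.9262206) ≤ −4·ln10  ⇒  m ≥ 120.172  ⇒  m = 121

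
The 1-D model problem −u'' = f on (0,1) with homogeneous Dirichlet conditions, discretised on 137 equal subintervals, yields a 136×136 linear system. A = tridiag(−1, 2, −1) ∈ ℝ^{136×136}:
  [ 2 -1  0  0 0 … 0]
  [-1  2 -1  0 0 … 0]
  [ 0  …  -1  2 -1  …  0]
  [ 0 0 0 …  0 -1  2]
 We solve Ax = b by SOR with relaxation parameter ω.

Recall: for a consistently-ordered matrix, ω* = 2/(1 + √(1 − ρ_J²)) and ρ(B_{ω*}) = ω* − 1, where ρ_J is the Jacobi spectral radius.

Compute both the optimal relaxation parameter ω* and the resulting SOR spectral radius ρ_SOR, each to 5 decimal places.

ω* = 1.95517, ρ_SOR = 0.95517

With n=136, ρ(Jacobi) = cos(π/137) = 0.99974.
1 − cos²(π/137) = sin²(π/137) ⇒ √(1−ρ_J²) = sin(π/137) = 0.022929.
So ω* = 2/1.022929 = 1.95517 (Young).
and ρ(B_{ω*}) = 1.95517 − 1 = 0.95517.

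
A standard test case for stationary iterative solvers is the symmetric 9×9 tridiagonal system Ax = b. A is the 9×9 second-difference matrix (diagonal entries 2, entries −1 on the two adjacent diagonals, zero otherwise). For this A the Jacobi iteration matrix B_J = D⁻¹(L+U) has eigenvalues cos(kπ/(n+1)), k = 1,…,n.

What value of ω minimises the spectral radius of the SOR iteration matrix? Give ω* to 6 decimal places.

B_J for the 9×9 system has eigenvalues cos(kπ/10); ρ_J = cos(π/10) = 0.951057.
root = sin(π/10) = 0.3090170  (since 1−cos² = sin²).
Young: ω* = 2/(1+√(1−ρ_J²)) = 2/(1+0.3090170) = 2/1.3090170 = 1.527864.
[ρ_SOR] ω* − 1 = 0.527864.

ω* = 1.527864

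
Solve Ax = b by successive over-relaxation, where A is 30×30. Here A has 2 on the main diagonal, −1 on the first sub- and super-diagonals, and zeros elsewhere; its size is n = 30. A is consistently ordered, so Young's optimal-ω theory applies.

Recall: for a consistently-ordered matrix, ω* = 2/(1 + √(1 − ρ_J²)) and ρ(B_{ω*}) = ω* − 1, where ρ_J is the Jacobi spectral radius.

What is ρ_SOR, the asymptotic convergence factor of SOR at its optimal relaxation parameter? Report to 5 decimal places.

n=30: λ(B_J) = 1 − λ(A)/2 = cos(kπ/31); k=1 gives ρ_J = 0.99487.
√(1−ρ_J²) = |sin(π/31)| = 0.101168
ω* = 2/(1 + 0.101168) = 2/1.101168 = 1.81625.
At ω = 1.81625 every |λ(B_ω)| = ω−1, so ρ_SOR = 0.81625.

ρ_SOR = 0.81625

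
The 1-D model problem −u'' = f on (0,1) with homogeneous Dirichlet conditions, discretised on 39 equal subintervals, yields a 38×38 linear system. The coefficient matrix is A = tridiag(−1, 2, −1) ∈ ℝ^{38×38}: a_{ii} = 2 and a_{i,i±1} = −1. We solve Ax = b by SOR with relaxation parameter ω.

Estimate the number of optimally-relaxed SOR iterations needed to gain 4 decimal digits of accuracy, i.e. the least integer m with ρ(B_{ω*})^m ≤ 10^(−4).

½·tridiag(1,0,1) at n=38: λ_k = cos(kπ/39); max |λ| at k=1 ⇒ ρ_J = cos(π/39) ≈ 0.9967573.
√(1 − cos²(π/39)) = sin(π/39) ≈ 0.0804666.
So ω* = 2/1.0804666 = 1.8510521 (Young).
and ρ(B_{ω*}) = 1.8510521 − 1 = 0.8510521.
4·ln10 = 9.21034; −ln(0.8510521) = 0.161282; m = ⌈9.21034/0.161282⌉ = ⌈57.107⌉ = 58.

m = 58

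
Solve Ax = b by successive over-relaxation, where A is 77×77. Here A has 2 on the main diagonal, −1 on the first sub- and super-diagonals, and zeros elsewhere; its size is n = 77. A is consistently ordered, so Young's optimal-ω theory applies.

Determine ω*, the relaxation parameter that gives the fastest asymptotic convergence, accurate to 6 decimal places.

ω* = 1.922585

ρ_J = max_k |cos(kπ/78)| = cos(π/78) = 0.999189
√(1−ρ_J²) = |sin(π/78)| = 0.0402659
Then 2/(1+√(1−ρ_J²)) = 2/(1+0.0402659); ω* = 2/1.0402659 = 1.922585.
Hence ρ(B_{ω*}) = 1.922585 − 1 = 0.922585.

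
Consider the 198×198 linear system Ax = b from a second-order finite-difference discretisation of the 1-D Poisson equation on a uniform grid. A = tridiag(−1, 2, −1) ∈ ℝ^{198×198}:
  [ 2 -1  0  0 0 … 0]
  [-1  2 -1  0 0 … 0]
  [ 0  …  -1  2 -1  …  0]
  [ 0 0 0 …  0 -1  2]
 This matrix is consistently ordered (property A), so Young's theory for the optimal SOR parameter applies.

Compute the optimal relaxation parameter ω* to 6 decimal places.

½·tridiag(1,0,1) at n=198: λ_k = cos(kπ/199); max |λ| at k=1 ⇒ ρ_J = cos(π/199) ≈ 0.999875.
√(1−ρ_J²) = |sin(π/199)| = 0.0157862
Then 2/(1+√(1−ρ_J²)) = 2/(1+0.0157862); ω* = 2/1.0157862 = 1.968918.
ρ_SOR = ω* − 1 = 1.968918 − 1 = 0.968918.

ω* = 1.968918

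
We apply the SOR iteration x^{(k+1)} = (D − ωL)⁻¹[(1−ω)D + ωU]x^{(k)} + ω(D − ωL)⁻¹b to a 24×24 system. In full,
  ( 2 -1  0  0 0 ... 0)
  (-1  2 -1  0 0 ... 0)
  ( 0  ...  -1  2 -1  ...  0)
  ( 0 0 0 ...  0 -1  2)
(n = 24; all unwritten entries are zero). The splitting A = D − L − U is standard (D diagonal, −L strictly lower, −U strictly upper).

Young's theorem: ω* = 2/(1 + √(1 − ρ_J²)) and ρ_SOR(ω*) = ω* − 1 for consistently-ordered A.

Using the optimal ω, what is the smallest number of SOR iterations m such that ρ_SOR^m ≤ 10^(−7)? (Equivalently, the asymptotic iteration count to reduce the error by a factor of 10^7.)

m = 64

B_J for the 24×24 system has eigenvalues cos(kπ/25); ρ_J = cos(π/25) = 0.9921147.
1 − cos²(π/25) = sin²(π/25) ⇒ √(1−ρ_J²) = sin(π/25) = 0.1253332.
ω* = 2/(1 + 0.1253332) = 2/1.1253332 = 1.7772514.
ρ_SOR = ω* − 1 = 1.7772514 − 1 = 0.7772514.
7·ln10 = 16.1181; −ln(0.7772514) = 0.251991; m = ⌈16.1181/0.251991⌉ = ⌈63.963⌉ = 64.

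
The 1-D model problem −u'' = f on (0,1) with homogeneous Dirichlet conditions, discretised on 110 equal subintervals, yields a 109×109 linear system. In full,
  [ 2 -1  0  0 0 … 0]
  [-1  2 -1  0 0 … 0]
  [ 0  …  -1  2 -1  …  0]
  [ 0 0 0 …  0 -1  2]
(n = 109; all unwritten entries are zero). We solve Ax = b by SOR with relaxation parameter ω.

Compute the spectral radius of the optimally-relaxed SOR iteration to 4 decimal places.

½·tridiag(1,0,1) at n=109: λ_k = cos(kπ/110); max |λ| at k=1 ⇒ ρ_J = cos(π/110) ≈ 0.9996.
√(1 − cos²(π/110)) = sin(π/110) ≈ 0.02856.
ω* = 2 / (1 + 0.02856) = 2 / 1.02856 ≈ 1.9445.
Hence ρ(B_{ω*}) = 1.9445 − 1 = 0.9445.

ρ_SOR = 0.9445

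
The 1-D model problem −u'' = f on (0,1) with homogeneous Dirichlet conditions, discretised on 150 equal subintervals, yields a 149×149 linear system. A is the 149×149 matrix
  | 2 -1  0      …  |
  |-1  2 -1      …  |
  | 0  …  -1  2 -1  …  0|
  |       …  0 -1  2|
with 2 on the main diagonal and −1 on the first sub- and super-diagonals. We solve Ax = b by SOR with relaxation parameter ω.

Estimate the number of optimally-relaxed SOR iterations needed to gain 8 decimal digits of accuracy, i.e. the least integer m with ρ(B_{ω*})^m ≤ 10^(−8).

m = 440

With n=149, ρ(Jacobi) = cos(π/150) = 0.9997807.
√(1−ρ_J²) = |sin(π/150)| = 0.0209424
ω* = 2 / (1 + 0.0209424) = 2 / 1.0209424 ≈ 1.9589744.
At ω = 1.9589744 every |λ(B_ω)| = ω−1, so ρ_SOR = 0.9589744.
m ≥ 8·ln10 / (−ln 0.9589744) = 439.730; smallest integer m = 440.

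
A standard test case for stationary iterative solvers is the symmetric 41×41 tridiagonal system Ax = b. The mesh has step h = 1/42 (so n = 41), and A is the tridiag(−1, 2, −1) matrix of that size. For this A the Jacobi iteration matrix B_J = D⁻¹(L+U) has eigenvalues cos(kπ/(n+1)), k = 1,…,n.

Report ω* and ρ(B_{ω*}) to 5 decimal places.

ω* = 1.86093, ρ_SOR = 0.86093

With n=41, ρ(Jacobi) = cos(π/42) = 0.99720.
root = sin(π/42) = 0.074730  (since 1−cos² = sin²).
So ω* = 2/1.074730 = 1.86093 (Young).
[ρ_SOR] ω* − 1 = 0.86093.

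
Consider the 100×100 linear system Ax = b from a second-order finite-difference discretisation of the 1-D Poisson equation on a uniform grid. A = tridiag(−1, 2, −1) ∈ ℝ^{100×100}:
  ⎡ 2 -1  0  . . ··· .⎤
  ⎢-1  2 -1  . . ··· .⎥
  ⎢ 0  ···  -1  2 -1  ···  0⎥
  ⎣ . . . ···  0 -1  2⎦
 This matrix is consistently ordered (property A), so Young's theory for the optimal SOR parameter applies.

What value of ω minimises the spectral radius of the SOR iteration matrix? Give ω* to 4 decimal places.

spectrum of D⁻¹(L+U) = {cos(kπ/101) : 1≤k≤100}; ρ_J = cos(π/101) = 0.9995.
√(1 − cos²(π/101)) = sin(π/101) ≈ 0.03110.
Young: ω* = 2/(1+√(1−ρ_J²)) = 2/(1+0.03110) = 2/1.03110 = 1.9397.
and ρ(B_{ω*}) = 1.9397 − 1 = 0.9397.

ω* = 1.9397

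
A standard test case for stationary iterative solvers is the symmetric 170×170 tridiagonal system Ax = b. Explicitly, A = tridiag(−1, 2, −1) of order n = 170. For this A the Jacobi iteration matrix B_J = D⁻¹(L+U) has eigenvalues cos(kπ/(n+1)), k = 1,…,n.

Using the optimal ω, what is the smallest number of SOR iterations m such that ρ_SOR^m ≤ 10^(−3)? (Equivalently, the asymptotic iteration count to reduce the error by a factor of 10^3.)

spectrum of D⁻¹(L+U) = {cos(kπ/171) : 1≤k≤170}; ρ_J = cos(π/171) = 0.9998312.
1 − cos²(π/171) = sin²(π/171) ⇒ √(1−ρ_J²) = sin(π/171) = 0.0183709.
ω* = 2 / (1 + 0.0183709) = 2 / 1.0183709 ≈ 1.9639210.
ρ_SOR = ω* − 1 = 1.9639210 − 1 = 0.9639210.
For 3 digits: m = 3·ln10 / (−ln 0.9639210) = 6.90776/0.0367459 = 187.987; round up → m = 188.

m = 188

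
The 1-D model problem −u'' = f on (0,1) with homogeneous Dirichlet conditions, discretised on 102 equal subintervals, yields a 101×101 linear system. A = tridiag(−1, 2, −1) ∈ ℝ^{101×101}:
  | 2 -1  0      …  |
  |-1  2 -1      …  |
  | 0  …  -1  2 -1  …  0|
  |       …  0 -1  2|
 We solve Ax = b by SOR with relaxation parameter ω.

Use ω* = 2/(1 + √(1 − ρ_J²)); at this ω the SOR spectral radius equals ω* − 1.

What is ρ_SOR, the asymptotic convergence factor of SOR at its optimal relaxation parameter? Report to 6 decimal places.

ρ_SOR = 0.940250

n=101: λ(B_J) = 1 − λ(A)/2 = cos(kπ/102); k=1 gives ρ_J = 0.999526.
√(1−ρ_J²) = |sin(π/102)| = 0.0307951
Then 2/(1+√(1−ρ_J²)) = 2/(1+0.0307951); ω* = 2/1.0307951 = 1.940250.
Hence ρ(B_{ω*}) = 1.940250 − 1 = 0.940250.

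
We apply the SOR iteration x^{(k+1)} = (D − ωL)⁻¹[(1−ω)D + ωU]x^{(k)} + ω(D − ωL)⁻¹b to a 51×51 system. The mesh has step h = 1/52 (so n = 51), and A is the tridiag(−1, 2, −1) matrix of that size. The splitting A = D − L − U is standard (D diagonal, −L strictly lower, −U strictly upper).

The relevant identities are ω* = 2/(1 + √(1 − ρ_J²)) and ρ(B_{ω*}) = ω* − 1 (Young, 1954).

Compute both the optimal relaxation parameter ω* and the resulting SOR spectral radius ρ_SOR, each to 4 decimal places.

ρ_J = max_k |cos(kπ/52)| = cos(π/52) = 0.9982
√(1 − cos²(π/52)) = sin(π/52) ≈ 0.06038.
Then 2/(1+√(1−ρ_J²)) = 2/(1+0.06038); ω* = 2/1.06038 = 1.8861.
ρ_SOR = ω* − 1 = 1.8861 − 1 = 0.8861.

ω* = 1.8861, ρ_SOR = 0.8861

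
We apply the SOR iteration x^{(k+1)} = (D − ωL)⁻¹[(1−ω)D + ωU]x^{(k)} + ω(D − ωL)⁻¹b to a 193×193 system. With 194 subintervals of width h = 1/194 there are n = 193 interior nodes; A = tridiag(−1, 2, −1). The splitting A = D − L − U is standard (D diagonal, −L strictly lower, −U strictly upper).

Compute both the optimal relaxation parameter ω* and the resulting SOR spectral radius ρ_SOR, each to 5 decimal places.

n=193: λ(B_J) = 1 − λ(A)/2 = cos(kπ/194); k=1 gives ρ_J = 0.99987.
√(1−ρ_J²) simplifies to sin(π/194) = 0.016193.
ω* = 2/(1+0.016193) = 1.96813
ρ_SOR = ω* − 1 ≈ 0.96813.

ω* = 1.96813, ρ_SOR = 0.96813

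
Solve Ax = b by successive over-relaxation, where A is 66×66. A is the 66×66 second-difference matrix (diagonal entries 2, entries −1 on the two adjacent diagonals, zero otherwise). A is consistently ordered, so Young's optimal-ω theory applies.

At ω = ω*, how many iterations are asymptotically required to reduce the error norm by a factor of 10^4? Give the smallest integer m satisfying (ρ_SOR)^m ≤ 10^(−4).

spectrum of D⁻¹(L+U) = {cos(kπ/67) : 1≤k≤66}; ρ_J = cos(π/67) = 0.9989009.
√(1−ρ_J²) simplifies to sin(π/67) = 0.0468723.
Young: ω* = 2/(1+√(1−ρ_J²)) = 2/(1+0.0468723) = 2/1.0468723 = 1.9104527.
ρ_SOR = ω* − 1 = 1.9104527 − 1 = 0.9104527.
For 4 digits: m = 4·ln10 / (−ln 0.9104527) = 9.21034/0.0938133 = 98.177; round up → m = 99.

m = 99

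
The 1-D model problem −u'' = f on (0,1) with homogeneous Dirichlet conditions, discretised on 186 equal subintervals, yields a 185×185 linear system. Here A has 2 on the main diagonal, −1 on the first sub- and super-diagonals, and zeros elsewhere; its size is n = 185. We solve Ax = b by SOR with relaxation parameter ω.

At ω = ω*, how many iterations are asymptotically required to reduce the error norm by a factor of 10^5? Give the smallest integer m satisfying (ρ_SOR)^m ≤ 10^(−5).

m = 341

With n=185, ρ(Jacobi) = cos(π/186) = 0.9998574.
√(1 − cos²(π/186)) = sin(π/186) ≈ 0.0168895.
ω* = 2 / (1 + 0.0168895) = 2 / 1.0168895 ≈ 1.9667820.
[ρ_SOR] ω* − 1 = 0.9667820.
For 5 digits: m = 5·ln10 / (−ln 0.9667820) = 11.5129/0.0337822 = 340.798; round up → m = 341.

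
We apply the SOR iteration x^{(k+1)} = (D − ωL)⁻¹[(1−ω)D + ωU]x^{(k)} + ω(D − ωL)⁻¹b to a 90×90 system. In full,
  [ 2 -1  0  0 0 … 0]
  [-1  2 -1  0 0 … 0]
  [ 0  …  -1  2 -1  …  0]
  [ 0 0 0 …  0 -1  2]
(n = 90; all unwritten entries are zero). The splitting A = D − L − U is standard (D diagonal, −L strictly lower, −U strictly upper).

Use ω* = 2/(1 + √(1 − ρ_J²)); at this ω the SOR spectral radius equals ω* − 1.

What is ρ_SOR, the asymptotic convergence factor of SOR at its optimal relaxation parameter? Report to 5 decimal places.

ρ_SOR = 0.93327

With n=90, ρ(Jacobi) = cos(π/91) = 0.99940.
√(1−ρ_J²) simplifies to sin(π/91) = 0.034516.
So ω* = 2/1.034516 = 1.93327 (Young).
ρ_SOR = ω* − 1 ≈ 0.93327.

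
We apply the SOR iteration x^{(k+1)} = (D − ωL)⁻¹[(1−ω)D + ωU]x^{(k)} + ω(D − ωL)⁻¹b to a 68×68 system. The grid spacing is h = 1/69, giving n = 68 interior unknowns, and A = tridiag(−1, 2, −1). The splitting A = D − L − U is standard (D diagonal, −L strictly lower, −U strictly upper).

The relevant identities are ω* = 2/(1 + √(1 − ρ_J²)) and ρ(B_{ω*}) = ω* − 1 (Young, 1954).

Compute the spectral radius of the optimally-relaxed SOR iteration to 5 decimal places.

With n=68, ρ(Jacobi) = cos(π/69) = 0.99896.
√(1−ρ_J²) = |sin(π/69)| = 0.045515
ω* = 2/(1+0.045515) = 1.91293
[ρ_SOR] ω* − 1 = 0.91293.

ρ_SOR = 0.91293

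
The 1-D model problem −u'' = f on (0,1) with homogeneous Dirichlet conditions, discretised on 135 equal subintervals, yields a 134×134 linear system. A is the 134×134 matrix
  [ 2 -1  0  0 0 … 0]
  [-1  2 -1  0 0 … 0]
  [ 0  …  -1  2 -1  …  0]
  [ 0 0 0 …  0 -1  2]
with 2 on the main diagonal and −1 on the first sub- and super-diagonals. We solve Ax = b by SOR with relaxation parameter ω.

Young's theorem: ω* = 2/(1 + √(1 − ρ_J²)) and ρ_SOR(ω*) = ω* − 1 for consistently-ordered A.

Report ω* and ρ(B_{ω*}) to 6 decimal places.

ω* = 1.954520, ρ_SOR = 0.954520

ρ_J = max_k |cos(kπ/135)| = cos(π/135) = 0.999729
√(1−ρ_J²) = |sin(π/135)| = 0.0232690
[ω*] 2 ÷ (1 + 0.0232690) = 2 ÷ 1.0232690 = 1.954520.
At ω = 1.954520 every |λ(B_ω)| = ω−1, so ρ_SOR = 0.954520.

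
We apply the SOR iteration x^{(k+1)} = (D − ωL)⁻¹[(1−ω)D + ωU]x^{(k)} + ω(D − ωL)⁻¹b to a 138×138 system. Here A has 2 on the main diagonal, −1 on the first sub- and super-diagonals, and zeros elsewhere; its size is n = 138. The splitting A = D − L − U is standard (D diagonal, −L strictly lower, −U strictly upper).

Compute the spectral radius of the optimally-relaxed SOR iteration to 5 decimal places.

½·tridiag(1,0,1) at n=138: λ_k = cos(kπ/139); max |λ| at k=1 ⇒ ρ_J = cos(π/139) ≈ 0.99974.
√(1−ρ_J²) = |sin(π/139)| = 0.022599
ω* = 2/(1+0.022599) = 1.95580
and ρ(B_{ω*}) = 1.95580 − 1 = 0.95580.

ρ_SOR = 0.95580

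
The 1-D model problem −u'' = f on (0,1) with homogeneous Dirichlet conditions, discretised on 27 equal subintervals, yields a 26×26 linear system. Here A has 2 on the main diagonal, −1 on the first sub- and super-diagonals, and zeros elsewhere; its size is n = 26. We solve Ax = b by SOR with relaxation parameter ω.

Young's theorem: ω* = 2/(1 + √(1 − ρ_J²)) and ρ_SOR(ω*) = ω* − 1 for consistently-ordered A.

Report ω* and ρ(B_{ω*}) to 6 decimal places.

½·tridiag(1,0,1) at n=26: λ_k = cos(kπ/27); max |λ| at k=1 ⇒ ρ_J = cos(π/27) ≈ 0.993238.
√(1 − cos²(π/27)) = sin(π/27) ≈ 0.1160929.
[ω*] 2 ÷ (1 + 0.1160929) = 2 ÷ 1.1160929 = 1.791966.
[ρ_SOR] ω* − 1 = 0.791966.

ω* = 1.791966, ρ_SOR = 0.791966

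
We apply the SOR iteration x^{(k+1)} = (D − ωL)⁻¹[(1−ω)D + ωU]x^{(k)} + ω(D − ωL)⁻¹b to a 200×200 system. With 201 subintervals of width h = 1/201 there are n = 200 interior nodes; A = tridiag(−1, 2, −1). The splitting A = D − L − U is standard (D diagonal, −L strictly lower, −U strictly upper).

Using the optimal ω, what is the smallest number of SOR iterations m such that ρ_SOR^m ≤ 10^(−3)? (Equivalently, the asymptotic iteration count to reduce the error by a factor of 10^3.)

m = 221

[ρ_J] n=200: ρ(B_J) = cos(π/(n+1)) = cos(π/201) = 0.9998779.
root = sin(π/201) = 0.0156292  (since 1−cos² = sin²).
ω* = 2/(1 + 0.0156292) = 2/1.0156292 = 1.9692226.
[ρ_SOR] ω* − 1 = 0.9692226.
3·ln10 = 6.90776; −ln(0.9692226) = 0.031261; m = ⌈6.90776/0.031261⌉ = ⌈220.971⌉ = 221.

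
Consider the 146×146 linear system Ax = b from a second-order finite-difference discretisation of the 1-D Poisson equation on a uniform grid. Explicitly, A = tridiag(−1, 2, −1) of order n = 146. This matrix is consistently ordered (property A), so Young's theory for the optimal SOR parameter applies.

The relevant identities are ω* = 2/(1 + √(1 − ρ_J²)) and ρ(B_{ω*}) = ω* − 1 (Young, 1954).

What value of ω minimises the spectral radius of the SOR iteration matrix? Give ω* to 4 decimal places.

ω* = 1.9582

½·tridiag(1,0,1) at n=146: λ_k = cos(kπ/147); max |λ| at k=1 ⇒ ρ_J = cos(π/147) ≈ 0.9998.
1 − cos²(π/147) = sin²(π/147) ⇒ √(1−ρ_J²) = sin(π/147) = 0.02137.
So ω* = 2/1.02137 = 1.9582 (Young).
ρ_SOR = ω* − 1 = 1.9582 − 1 = 0.9582.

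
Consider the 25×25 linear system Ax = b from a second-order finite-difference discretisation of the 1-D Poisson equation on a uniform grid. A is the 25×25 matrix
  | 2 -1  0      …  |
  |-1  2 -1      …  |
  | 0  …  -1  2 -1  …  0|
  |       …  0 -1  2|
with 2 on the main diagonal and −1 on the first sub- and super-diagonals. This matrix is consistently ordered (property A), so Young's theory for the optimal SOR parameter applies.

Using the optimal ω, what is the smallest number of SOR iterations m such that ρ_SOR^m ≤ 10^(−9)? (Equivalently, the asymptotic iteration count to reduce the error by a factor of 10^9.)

With n=25, ρ(Jacobi) = cos(π/26) = 0.9927089.
√(1−ρ_J²) simplifies to sin(π/26) = 0.1205367.
ω* = 2 / (1 + 0.1205367) = 2 / 1.1205367 ≈ 1.7848590.
At ω = 1.7848590 every |λ(B_ω)| = ω−1, so ρ_SOR = 0.7848590.
m ≥ 9·ln10 / (−ln 0.7848590) = 85.545; smallest integer m = 86.

m = 86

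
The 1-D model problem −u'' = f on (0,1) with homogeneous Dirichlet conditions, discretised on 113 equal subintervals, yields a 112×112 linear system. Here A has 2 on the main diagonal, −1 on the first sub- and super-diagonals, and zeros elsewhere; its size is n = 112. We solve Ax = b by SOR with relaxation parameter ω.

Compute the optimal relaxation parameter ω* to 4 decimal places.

ω* = 1.9459

B_J for the 112×112 system has eigenvalues cos(kπ/113); ρ_J = cos(π/113) = 0.9996.
root = sin(π/113) = 0.02780  (since 1−cos² = sin²).
Then 2/(1+√(1−ρ_J²)) = 2/(1+0.02780); ω* = 2/1.02780 = 1.9459.
[ρ_SOR] ω* − 1 = 0.9459.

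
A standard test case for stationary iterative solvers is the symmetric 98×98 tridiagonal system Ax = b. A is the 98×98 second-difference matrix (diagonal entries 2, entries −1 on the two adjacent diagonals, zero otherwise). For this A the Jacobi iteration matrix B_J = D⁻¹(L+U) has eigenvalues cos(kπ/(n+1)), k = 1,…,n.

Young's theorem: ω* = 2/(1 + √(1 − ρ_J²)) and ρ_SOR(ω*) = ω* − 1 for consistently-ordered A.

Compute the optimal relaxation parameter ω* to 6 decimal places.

With n=98, ρ(Jacobi) = cos(π/99) = 0.999497.
root = sin(π/99) = 0.0317279  (since 1−cos² = sin²).
Then 2/(1+√(1−ρ_J²)) = 2/(1+0.0317279); ω* = 2/1.0317279 = 1.938496.
ρ_SOR = ω* − 1 ≈ 0.938496.

ω* = 1.938496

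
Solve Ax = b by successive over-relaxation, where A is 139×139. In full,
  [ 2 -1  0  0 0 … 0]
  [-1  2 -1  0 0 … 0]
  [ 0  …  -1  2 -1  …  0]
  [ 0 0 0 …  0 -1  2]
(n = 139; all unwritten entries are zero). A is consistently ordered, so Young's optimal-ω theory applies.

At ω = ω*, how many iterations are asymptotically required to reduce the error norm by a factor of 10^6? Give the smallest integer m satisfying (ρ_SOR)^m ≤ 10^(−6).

n=139: λ(B_J) = 1 − λ(A)/2 = cos(kπ/140); k=1 gives ρ_J = 0.9997482.
√(1 − cos²(π/140)) = sin(π/140) ≈ 0.0224381.
ω* = 2/(1+0.0224381) = 1.9561086
and ρ(B_{ω*}) = 1.9561086 − 1 = 0.9561086.
6·ln10 = 13.8155; −ln(0.9561086) = 0.0448838; m = ⌈13.8155/0.0448838⌉ = ⌈307.806⌉ = 308.

m = 308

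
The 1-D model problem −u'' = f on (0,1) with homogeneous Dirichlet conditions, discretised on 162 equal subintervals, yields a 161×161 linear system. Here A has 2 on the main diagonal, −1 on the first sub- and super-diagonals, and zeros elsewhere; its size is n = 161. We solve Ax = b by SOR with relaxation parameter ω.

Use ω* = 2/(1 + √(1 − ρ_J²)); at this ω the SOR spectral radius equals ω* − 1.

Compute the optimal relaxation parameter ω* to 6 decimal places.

½·tridiag(1,0,1) at n=161: λ_k = cos(kπ/162); max |λ| at k=1 ⇒ ρ_J = cos(π/162) ≈ 0.999812.
root = sin(π/162) = 0.0193913  (since 1−cos² = sin²).
Young: ω* = 2/(1+√(1−ρ_J²)) = 2/(1+0.0193913) = 2/1.0193913 = 1.961955.
[ρ_SOR] ω* − 1 = 0.961955.

ω* = 1.961955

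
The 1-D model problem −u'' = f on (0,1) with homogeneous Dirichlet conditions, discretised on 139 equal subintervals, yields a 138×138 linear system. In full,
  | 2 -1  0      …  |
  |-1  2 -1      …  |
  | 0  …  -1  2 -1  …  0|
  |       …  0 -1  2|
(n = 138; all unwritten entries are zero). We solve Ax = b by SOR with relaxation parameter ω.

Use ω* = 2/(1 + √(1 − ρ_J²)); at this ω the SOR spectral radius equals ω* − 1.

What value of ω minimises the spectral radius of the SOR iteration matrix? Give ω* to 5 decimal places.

½·tridiag(1,0,1) at n=138: λ_k = cos(kπ/139); max |λ| at k=1 ⇒ ρ_J = cos(π/139) ≈ 0.99974.
√(1−ρ_J²) = |sin(π/139)| = 0.022599
ω* = 2/(1 + 0.022599) = 2/1.022599 = 1.95580.
ρ_SOR = ω* − 1 = 1.95580 − 1 = 0.95580.

ω* = 1.95580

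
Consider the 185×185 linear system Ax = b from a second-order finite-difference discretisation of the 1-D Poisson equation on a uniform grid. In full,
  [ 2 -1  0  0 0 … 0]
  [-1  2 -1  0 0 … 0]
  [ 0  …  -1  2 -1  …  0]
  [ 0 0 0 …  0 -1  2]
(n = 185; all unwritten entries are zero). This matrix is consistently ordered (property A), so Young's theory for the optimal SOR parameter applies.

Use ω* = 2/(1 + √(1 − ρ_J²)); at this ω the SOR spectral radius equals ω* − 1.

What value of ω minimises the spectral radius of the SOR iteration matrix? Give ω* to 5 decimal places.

ω* = 1.96678

spectrum of D⁻¹(L+U) = {cos(kπ/186) : 1≤k≤185}; ρ_J = cos(π/186) = 0.99986.
√(1−ρ_J²) = |sin(π/186)| = 0.016889
ω* = 2/(1+0.016889) = 1.96678
and ρ(B_{ω*}) = 1.96678 − 1 = 0.96678.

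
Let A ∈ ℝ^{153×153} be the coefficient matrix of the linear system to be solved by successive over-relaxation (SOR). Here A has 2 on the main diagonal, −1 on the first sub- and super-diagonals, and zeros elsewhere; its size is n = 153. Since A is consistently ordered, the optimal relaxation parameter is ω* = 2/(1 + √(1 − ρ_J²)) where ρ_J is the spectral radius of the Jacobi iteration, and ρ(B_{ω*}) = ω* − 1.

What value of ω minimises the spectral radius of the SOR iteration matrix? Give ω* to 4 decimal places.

ω* = 1.9600

ρ_J = max_k |cos(kπ/154)| = cos(π/154) = 0.9998
root = sin(π/154) = 0.02040  (since 1−cos² = sin²).
So ω* = 2/1.02040 = 1.9600 (Young).
ρ(B_{ω*}) = ω*−1 = 0.9600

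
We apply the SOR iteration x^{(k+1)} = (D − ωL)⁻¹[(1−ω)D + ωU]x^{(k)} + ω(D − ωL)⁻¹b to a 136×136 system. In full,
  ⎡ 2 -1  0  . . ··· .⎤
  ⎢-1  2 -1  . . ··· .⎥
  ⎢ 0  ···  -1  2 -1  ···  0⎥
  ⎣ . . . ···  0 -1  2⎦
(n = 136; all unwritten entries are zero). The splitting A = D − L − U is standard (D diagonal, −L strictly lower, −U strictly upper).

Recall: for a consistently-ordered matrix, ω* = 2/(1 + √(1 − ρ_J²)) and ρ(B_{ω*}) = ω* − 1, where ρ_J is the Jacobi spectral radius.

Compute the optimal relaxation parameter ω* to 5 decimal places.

ω* = 1.95517

B_J for the 136×136 system has eigenvalues cos(kπ/137); ρ_J = cos(π/137) = 0.99974.
√(1−ρ_J²) = |sin(π/137)| = 0.022929
Then 2/(1+√(1−ρ_J²)) = 2/(1+0.022929); ω* = 2/1.022929 = 1.95517.
At ω = 1.95517 every |λ(B_ω)| = ω−1, so ρ_SOR = 0.95517.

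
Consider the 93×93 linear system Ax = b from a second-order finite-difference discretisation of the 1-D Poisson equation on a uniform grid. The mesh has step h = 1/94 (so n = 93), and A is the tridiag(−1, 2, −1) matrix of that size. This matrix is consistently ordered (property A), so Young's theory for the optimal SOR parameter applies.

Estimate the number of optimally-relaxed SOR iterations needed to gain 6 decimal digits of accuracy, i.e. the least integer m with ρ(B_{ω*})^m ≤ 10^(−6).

m = 207

spectrum of D⁻¹(L+U) = {cos(kπ/94) : 1≤k≤93}; ρ_J = cos(π/94) = 0.9994416.
√(1 − cos²(π/94)) = sin(π/94) ≈ 0.0334150.
ω* = 2 / (1 + 0.0334150) = 2 / 1.0334150 ≈ 1.9353309.
ρ_SOR = ω* − 1 ≈ 0.9353309.
Need (0.9353309)^m ≤ 10^(−6): m ≥ 6·ln10/|ln 0.9353309| = 13.8155/0.0668549 = 206.649 ⇒ m = 207.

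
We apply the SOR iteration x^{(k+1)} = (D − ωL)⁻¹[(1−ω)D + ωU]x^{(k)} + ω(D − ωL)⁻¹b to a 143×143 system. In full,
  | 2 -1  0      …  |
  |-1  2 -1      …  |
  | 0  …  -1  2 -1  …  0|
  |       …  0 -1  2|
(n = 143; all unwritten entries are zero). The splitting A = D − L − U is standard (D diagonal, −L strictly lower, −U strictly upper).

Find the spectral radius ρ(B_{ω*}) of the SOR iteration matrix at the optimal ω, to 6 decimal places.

spectrum of D⁻¹(L+U) = {cos(kπ/144) : 1≤k≤143}; ρ_J = cos(π/144) = 0.999762.
1 − cos²(π/144) = sin²(π/144) ⇒ √(1−ρ_J²) = sin(π/144) = 0.0218149.
ω* = 2 / (1 + 0.0218149) = 2 / 1.0218149 ≈ 1.957302.
ρ_SOR = ω* − 1 ≈ 0.957302.

ρ_SOR = 0.957302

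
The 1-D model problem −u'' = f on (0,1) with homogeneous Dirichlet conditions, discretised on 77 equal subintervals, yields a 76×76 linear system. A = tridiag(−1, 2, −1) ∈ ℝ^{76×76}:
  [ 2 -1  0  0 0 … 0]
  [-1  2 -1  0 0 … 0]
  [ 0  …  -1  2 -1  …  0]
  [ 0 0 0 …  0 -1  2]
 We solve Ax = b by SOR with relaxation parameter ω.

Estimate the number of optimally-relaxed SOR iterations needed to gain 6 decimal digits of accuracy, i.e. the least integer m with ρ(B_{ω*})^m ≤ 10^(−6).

m = 170

n=76: λ(B_J) = 1 − λ(A)/2 = cos(kπ/77); k=1 gives ρ_J = 0.9991678.
√(1 − cos²(π/77)) = sin(π/77) ≈ 0.0407886.
ω* = 2 / (1 + 0.0407886) = 2 / 1.0407886 ≈ 1.9216198.
ρ_SOR = ω* − 1 = 1.9216198 − 1 = 0.9216198.
Need (0.9216198)^m ≤ 10^(−6): m ≥ 6·ln10/|ln 0.9216198| = 13.8155/0.0816225 = 169.261 ⇒ m = 170.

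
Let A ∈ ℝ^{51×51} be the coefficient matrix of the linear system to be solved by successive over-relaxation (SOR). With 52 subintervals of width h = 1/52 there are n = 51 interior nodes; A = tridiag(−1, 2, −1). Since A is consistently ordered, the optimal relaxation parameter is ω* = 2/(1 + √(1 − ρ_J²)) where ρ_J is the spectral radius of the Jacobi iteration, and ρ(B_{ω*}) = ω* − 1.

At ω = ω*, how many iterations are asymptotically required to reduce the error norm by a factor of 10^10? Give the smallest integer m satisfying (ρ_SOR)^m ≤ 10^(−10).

m = 191

With n=51, ρ(Jacobi) = cos(π/52) = 0.9981756.
root = sin(π/52) = 0.0603785  (since 1−cos² = sin²).
ω* = 2/(1+0.0603785) = 1.8861190
ρ_SOR = ω* − 1 ≈ 0.8861190.
(0.8861190)^m ≤ 10^{−10}  ⇒  m·ln(0.8861190) ≤ −10·ln10  ⇒  m ≥ 190.448  ⇒  m = 191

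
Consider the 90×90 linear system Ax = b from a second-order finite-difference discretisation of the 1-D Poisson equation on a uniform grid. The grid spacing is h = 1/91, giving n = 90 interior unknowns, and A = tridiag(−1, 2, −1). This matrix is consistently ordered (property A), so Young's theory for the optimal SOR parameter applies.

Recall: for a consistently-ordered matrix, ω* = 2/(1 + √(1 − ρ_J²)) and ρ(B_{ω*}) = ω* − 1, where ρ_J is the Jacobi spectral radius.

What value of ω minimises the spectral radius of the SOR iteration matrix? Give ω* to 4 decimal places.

ω* = 1.9333

ρ_J = max_k |cos(kπ/91)| = cos(π/91) = 0.9994
√(1−ρ_J²) = |sin(π/91)| = 0.03452
ω* = 2 / (1 + 0.03452) = 2 / 1.03452 ≈ 1.9333.
Hence ρ(B_{ω*}) = 1.9333 − 1 = 0.9333.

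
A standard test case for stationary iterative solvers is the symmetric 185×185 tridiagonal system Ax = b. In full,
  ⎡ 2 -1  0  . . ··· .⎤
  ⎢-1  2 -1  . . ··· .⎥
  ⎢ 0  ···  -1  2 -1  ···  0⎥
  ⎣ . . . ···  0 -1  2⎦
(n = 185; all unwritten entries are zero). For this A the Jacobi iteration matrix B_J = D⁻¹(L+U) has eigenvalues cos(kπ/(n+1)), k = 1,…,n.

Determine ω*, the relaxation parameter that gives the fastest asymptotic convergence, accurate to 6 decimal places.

With n=185, ρ(Jacobi) = cos(π/186) = 0.999857.
root = sin(π/186) = 0.0168895  (since 1−cos² = sin²).
[ω*] 2 ÷ (1 + 0.0168895) = 2 ÷ 1.0168895 = 1.966782.
ρ_SOR = ω* − 1 ≈ 0.966782.

ω* = 1.966782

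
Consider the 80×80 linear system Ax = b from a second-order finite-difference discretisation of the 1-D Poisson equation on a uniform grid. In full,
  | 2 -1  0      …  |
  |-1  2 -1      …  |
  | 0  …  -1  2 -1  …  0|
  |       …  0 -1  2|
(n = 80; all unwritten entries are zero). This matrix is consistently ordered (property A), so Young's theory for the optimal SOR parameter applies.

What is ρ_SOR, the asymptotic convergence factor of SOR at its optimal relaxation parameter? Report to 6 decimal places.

ρ_SOR = 0.925344

½·tridiag(1,0,1) at n=80: λ_k = cos(kπ/81); max |λ| at k=1 ⇒ ρ_J = cos(π/81) ≈ 0.999248.
√(1−ρ_J²) = |sin(π/81)| = 0.0387754
Then 2/(1+√(1−ρ_J²)) = 2/(1+0.0387754); ω* = 2/1.0387754 = 1.925344.
ρ(B_{ω*}) = ω*−1 = 0.925344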